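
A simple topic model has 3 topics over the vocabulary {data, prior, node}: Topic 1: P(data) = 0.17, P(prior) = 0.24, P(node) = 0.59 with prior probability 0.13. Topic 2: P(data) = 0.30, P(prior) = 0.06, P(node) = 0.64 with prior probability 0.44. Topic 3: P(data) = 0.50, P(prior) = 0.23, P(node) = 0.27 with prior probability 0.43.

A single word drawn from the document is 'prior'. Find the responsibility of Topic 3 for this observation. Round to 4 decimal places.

0.6319

Apply Bayes' rule: the posterior for each component is proportional to its prior times its likelihood at x.
Categorical probabilities:
  f_1 = P(prior | comp) = 0.24
  f_2 = P(prior | comp) = 0.06
  f_3 = P(prior | comp) = 0.23
Prior × likelihood for each component:
  π_1·f_1 = 0.13 × 0.24 = 0.0312
  π_2·f_2 = 0.44 × 0.06 = 0.0264
  π_3·f_3 = 0.43 × 0.23 = 0.0989
Denominator: 0.0312 + 0.0264 + 0.0989 = 0.1565
So the posterior for Topic 3 is 0.0989 / 0.1565 ≈ 0.6319.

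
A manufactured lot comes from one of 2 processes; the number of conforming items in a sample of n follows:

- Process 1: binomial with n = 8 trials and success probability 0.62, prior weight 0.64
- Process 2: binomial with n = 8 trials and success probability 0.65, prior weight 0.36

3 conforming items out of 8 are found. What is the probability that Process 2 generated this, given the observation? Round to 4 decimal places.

The responsibility of component k is w_k f_k(x) divided by Σ_j w_j f_j(x).
Component likelihoods at x = 3 conforming items out of 8:
  p_1 = C(8,3)·0.62^3·0.38^5 = 56·0.238328·0.00792352 = 0.10575
  p_2 = C(8,3)·0.65^3·0.35^5 = 56·0.274625·0.00525219 = 0.0807734
Multiply by the mixture weights:
  w_1·p_1 = 0.64 × 0.10575 = 0.0676801
  w_2·p_2 = 0.36 × 0.0807734 = 0.0290784
Denominator: 0.0676801 + 0.0290784 = 0.0967585
P(Process 2 | the observation) = 0.0290784 / 0.0967585 ≈ 0.3005

0.3005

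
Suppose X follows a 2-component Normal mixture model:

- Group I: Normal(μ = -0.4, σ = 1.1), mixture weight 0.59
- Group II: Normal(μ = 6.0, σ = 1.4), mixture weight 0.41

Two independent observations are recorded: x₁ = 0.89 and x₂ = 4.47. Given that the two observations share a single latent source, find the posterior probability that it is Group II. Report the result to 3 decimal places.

The responsibility of component k is w_k f_k(x) divided by Σ_j w_j f_j(x).
Since both observations come from the same component, the likelihood for component k is f_k(x₁)·f_k(x₂).
  L_I = [(1/(1.1·√(2π)))·exp(−(0.89−-0.4)²/(2·1.1²)) = 0.362675·exp(-0.68764) = 0.182338] × [2.01034e-05] = 3.66562e-06
  L_II = [(1/(1.4·√(2π)))·exp(−(0.89−6.0)²/(2·1.4²)) = 0.284959·exp(-6.66125) = 0.000364618] × [0.156832] = 5.71838e-05
Unnormalised posteriors:
  w_I·L_I = 0.59 × 3.66562e-06 = 2.16271e-06
  w_II·L_II = 0.41 × 5.71838e-05 = 2.34454e-05
Normaliser: 2.16271e-06 + 2.34454e-05 = 2.56081e-05
P(Group II | x₁,x₂) ≈ 0.916

0.916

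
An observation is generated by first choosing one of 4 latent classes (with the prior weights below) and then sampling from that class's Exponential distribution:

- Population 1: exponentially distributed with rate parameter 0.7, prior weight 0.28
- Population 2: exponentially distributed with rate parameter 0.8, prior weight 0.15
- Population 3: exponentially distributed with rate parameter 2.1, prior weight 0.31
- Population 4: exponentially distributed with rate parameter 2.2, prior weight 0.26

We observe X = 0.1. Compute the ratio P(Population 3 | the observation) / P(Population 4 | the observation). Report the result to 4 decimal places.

1.1496

Only the two components matter; the odds are (P(Z=i) f_i(x)) / (P(Z=j) f_j(x)).
Evaluate each component's likelihood at the observed value:
  f_1 = 0.652676
  f_2 = 0.738493
  f_3 = 1.70223
  f_4 = 1.76554
Odds = (0.31/0.26) × (1.70223/1.76554) = 1.19231 × 0.964139 ≈ 1.1496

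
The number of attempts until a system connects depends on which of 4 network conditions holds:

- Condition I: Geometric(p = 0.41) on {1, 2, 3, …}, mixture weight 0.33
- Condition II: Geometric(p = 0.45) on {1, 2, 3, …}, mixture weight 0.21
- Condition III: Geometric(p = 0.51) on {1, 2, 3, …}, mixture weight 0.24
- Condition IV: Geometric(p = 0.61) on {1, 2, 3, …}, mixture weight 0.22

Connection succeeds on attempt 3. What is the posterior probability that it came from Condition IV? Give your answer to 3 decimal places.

0.163

By Bayes' theorem, P(k | x) = w_k f_k(x) / Σ_j w_j f_j(x).
Geometric probabilities:
  f_I = 0.41·(1−0.41)^2 = 0.41·0.3481 = 0.142721
  f_II = 0.45·(1−0.45)^2 = 0.45·0.3025 = 0.136125
  f_III = 0.51·(1−0.51)^2 = 0.51·0.2401 = 0.122451
  f_IV = 0.61·(1−0.61)^2 = 0.61·0.1521 = 0.092781
Multiply by the mixture weights:
  w_I·f_I = 0.33 × 0.142721 = 0.0470979
  w_II·f_II = 0.21 × 0.136125 = 0.0285863
  w_III·f_III = 0.24 × 0.122451 = 0.0293882
  w_IV·f_IV = 0.22 × 0.092781 = 0.0204118
Marginal: 0.0470979 + 0.0285863 + 0.0293882 + 0.0204118 = 0.125484
P(Condition IV | 3) ≈ 0.163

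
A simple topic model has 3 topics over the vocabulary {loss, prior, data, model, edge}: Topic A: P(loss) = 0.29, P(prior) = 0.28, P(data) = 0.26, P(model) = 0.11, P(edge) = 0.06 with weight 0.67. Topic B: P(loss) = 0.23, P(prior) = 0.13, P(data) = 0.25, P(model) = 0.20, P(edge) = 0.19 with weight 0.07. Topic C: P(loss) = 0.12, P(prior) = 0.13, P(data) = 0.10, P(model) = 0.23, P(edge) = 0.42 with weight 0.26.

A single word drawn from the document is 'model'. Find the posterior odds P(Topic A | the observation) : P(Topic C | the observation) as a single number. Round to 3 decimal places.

The posterior odds equal the prior odds times the likelihood ratio: (P(Z=i)/P(Z=j))·(f_i(x)/f_j(x)).
Categorical probabilities:
  L_A = P(model | comp) = 0.11
  L_B = P(model | comp) = 0.20
  L_C = P(model | comp) = 0.23
Odds = (0.67/0.26) × (0.11/0.23) = 2.57692 × 0.478261 ≈ 1.232

1.232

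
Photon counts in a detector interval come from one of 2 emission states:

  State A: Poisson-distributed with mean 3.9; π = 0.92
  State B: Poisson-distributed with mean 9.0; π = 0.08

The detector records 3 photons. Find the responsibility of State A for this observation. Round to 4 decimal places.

Apply Bayes' rule: the posterior for each component is proportional to its prior times its likelihood at x.
Evaluate each component's likelihood at the observed value:
  L_A = e^(−3.9)·3.9^3/3! = 0.200122
  L_B = e^(−9.0)·9.0^3/3! = 0.0149943
Multiply by the mixture weights:
  π_A·L_A = 0.92 × 0.200122 = 0.184112
  π_B·L_B = 0.08 × 0.0149943 = 0.00119954
Denominator: 0.184112 + 0.00119954 = 0.185311
P(State A | data) ≈ 0.9935

0.9935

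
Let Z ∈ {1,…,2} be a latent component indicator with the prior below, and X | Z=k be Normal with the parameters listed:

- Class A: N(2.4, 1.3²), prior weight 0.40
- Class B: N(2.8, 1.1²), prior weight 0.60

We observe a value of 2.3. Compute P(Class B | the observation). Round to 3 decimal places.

0.616

P(component k | x) = P(Z=k)·f_k(x) / marginal(x), where marginal(x) = Σ_j P(Z=j)·f_j(x).
Component likelihoods at x = 2.3:
  f_A = 0.305972
  f_B = 0.327079
Prior × likelihood for each component:
  P(Z=A)·f_A = 0.40 × 0.305972 = 0.122389
  P(Z=B)·f_B = 0.60 × 0.327079 = 0.196247
Evidence: 0.122389 + 0.196247 = 0.318636
P(Class B | data) = 0.196247 / 0.318636 ≈ 0.616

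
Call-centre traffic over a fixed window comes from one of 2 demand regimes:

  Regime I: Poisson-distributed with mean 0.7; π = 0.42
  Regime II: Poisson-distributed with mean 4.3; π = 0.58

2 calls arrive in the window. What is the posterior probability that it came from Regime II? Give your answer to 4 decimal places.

0.5874

P(component k | x) = P(Z=k)·f_k(x) / marginal(x), where marginal(x) = Σ_j P(Z=j)·f_j(x).
Evaluate each component's likelihood at the observed value:
  f_I = 0.121663
  f_II = 0.125441
Multiply by the mixture weights:
  P(Z=I)·f_I = 0.42 × 0.121663 = 0.0510986
  P(Z=II)·f_II = 0.58 × 0.125441 = 0.072756
Sum: 0.0510986 + 0.072756 = 0.123855
P(Regime II | data) ≈ 0.5874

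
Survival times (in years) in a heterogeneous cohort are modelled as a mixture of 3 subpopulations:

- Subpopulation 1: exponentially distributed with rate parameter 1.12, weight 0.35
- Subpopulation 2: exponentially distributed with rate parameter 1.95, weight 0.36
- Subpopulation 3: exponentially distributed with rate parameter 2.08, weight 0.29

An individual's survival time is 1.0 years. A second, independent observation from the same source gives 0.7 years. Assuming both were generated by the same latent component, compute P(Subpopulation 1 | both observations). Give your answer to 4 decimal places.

0.4312

By Bayes' theorem, P(k | x) = w_k f_k(x) / Σ_j w_j f_j(x).
Since both observations come from the same component, the likelihood for component k is f_k(x₁)·f_k(x₂).
  p_1 = [0.365433] × [0.511365] = 0.18687
  p_2 = [0.277434] × [0.497992] = 0.13816
  p_3 = [0.259855] × [0.484988] = 0.126026
Weight by the priors:
  w_1·p_1 = 0.35 × 0.18687 = 0.0654045
  w_2·p_2 = 0.36 × 0.13816 = 0.0497377
  w_3·p_3 = 0.29 × 0.126026 = 0.0365476
Sum: 0.0654045 + 0.0497377 + 0.0365476 = 0.15169
So the posterior for Subpopulation 1 is 0.0654045 / 0.15169 ≈ 0.4312.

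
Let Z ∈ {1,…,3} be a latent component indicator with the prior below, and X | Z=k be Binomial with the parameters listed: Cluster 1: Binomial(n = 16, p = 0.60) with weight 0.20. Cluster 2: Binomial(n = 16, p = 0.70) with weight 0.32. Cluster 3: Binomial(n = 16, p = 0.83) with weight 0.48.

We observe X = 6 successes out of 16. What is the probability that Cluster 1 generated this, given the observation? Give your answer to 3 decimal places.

0.813

P(component k | x) = π_k·f_k(x) / marginal(x), where marginal(x) = Σ_j π_j·f_j(x).
Evaluate each component's likelihood at the observed value:
  f_1 = 0.039177
  f_2 = 0.0055632
  f_3 = 5.27815e-05
Weight by the priors:
  π_1·f_1 = 0.20 × 0.039177 = 0.00783541
  π_2·f_2 = 0.32 × 0.0055632 = 0.00178022
  π_3·f_3 = 0.48 × 5.27815e-05 = 2.53351e-05
Evidence: 0.00783541 + 0.00178022 + 2.53351e-05 = 0.00964097
P(Cluster 1 | the observation) ≈ 0.813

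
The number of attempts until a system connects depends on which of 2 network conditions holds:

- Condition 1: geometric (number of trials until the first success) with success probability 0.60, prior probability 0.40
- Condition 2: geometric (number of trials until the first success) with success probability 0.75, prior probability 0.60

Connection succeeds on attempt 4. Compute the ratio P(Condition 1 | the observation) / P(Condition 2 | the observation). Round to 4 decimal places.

Only the two components matter; the odds are (P(Z=i) f_i(x)) / (P(Z=j) f_j(x)).
Component likelihoods at x = 4:
  p_1 = 0.0384
  p_2 = 0.0117188
Posterior odds = (P(Z=1)·p_1) / (P(Z=2)·p_2) = (0.40·0.0384) / (0.60·0.0117188) = 0.01536 / 0.00703125 ≈ 2.1845

2.1845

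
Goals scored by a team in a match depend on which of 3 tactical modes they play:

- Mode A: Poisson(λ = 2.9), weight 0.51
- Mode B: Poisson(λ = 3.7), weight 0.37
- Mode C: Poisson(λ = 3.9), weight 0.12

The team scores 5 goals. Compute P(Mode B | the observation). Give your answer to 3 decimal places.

Apply Bayes' rule: the posterior for each component is proportional to its prior times its likelihood at x.
Poisson probabilities:
  f_A = e^(−2.9)·2.9^5/5! = 0.0940491
  f_B = e^(−3.7)·3.7^5/5! = 0.142869
  f_C = e^(−3.9)·3.9^5/5! = 0.152193
Multiply by the mixture weights:
  π_A·f_A = 0.51 × 0.0940491 = 0.0479651
  π_B·f_B = 0.37 × 0.142869 = 0.0528615
  π_C·f_C = 0.12 × 0.152193 = 0.0182631
Marginal: 0.0479651 + 0.0528615 + 0.0182631 = 0.11909
So the posterior for Mode B is 0.0528615 / 0.11909 ≈ 0.444.

0.444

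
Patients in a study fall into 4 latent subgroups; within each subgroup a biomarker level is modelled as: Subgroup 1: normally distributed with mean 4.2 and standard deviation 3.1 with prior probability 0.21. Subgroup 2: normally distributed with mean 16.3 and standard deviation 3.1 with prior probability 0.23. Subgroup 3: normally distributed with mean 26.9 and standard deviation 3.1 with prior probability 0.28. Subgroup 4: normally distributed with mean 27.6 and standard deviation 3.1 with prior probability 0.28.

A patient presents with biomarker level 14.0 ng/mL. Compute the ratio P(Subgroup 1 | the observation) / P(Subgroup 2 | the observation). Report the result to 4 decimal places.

0.0081

Only the two components matter; the odds are (w_i f_i(x)) / (w_j f_j(x)).
Normal densities:
  f_1 = (1/(3.1·√(2π)))·exp(−(14.0−4.2)²/(2·3.1²)) = 0.128691·exp(-4.99688) = 0.000869825
  f_2 = (1/(3.1·√(2π)))·exp(−(14.0−16.3)²/(2·3.1²)) = 0.128691·exp(-0.27523) = 0.0977273
  f_3 = (1/(3.1·√(2π)))·exp(−(14.0−26.9)²/(2·3.1²)) = 0.128691·exp(-8.65817) = 2.23539e-05
  f_4 = (1/(3.1·√(2π)))·exp(−(14.0−27.6)²/(2·3.1²)) = 0.128691·exp(-9.62331) = 8.51527e-06
Posterior odds = (w_1·f_1) / (w_2·f_2) = (0.21·0.000869825) / (0.23·0.0977273) = 0.000182663 / 0.0224773 ≈ 0.0081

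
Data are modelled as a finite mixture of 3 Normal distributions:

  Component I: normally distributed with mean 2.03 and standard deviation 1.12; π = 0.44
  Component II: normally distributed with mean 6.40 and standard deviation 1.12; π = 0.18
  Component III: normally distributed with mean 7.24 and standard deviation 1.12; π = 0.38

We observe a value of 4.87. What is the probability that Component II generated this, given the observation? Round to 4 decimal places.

0.5490

Posterior ∝ prior × likelihood, so P(k | x) ∝ π_k f_k(x); normalise over all components.
Component likelihoods at x = 4.87:
  f_I = 0.0143044
  f_II = 0.140108
  f_III = 0.0379629
Weight by the priors:
  π_I·f_I = 0.44 × 0.0143044 = 0.00629392
  π_II·f_II = 0.18 × 0.140108 = 0.0252194
  π_III·f_III = 0.38 × 0.0379629 = 0.0144259
Evidence: 0.00629392 + 0.0252194 + 0.0144259 = 0.0459392
Responsibility of Component II: 0.0252194 / 0.0459392 ≈ 0.5490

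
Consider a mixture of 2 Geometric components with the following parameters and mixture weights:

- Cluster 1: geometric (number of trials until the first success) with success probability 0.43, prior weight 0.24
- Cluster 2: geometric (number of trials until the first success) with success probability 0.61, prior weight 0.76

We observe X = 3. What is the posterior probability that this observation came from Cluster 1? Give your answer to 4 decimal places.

0.3223

Apply Bayes' rule: the posterior for each component is proportional to its prior times its likelihood at x.
Component likelihoods at x = 3:
  f_1 = 0.139707
  f_2 = 0.092781
Multiply by the mixture weights:
  w_1·f_1 = 0.24 × 0.139707 = 0.0335297
  w_2·f_2 = 0.76 × 0.092781 = 0.0705136
Sum: 0.0335297 + 0.0705136 = 0.104043
P(Cluster 1 | data) = 0.0335297 / 0.104043 ≈ 0.3223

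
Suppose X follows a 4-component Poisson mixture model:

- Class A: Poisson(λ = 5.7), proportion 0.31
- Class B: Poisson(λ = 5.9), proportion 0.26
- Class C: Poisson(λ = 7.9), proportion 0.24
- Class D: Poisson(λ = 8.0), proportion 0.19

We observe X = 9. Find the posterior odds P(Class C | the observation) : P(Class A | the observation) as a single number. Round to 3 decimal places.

1.619

The posterior odds equal the prior odds times the likelihood ratio: (π_i/π_j)·(f_i(x)/f_j(x)).
Evaluate each component's likelihood at the observed value:
  f_A = e^(−5.7)·5.7^9/9! = 0.0585642
  f_B = e^(−5.9)·5.9^9/9! = 0.0653985
  f_C = e^(−7.9)·7.9^9/9! = 0.122449
  f_D = e^(−8.0)·8.0^9/9! = 0.124077
Odds = (0.24/0.31) × (0.122449/0.0585642) = 0.774194 × 2.09085 ≈ 1.619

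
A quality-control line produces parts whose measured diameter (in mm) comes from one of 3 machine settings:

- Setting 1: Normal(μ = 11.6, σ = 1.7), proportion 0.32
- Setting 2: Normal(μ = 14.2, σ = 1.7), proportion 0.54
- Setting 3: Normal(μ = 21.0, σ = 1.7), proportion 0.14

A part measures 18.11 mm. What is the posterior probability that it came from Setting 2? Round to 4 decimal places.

By Bayes' theorem, P(k | x) = π_k f_k(x) / Σ_j π_j f_j(x).
Component likelihoods at x = 18.11 mm:
  p_1 = 0.000153507
  p_2 = 0.016663
  p_3 = 0.055323
Unnormalised posteriors:
  π_1·p_1 = 0.32 × 0.000153507 = 4.91223e-05
  π_2·p_2 = 0.54 × 0.016663 = 0.008998
  π_3·p_3 = 0.14 × 0.055323 = 0.00774522
Denominator: 4.91223e-05 + 0.008998 + 0.00774522 = 0.0167923
P(Setting 2 | data) = 0.008998 / 0.0167923 ≈ 0.5358

0.5358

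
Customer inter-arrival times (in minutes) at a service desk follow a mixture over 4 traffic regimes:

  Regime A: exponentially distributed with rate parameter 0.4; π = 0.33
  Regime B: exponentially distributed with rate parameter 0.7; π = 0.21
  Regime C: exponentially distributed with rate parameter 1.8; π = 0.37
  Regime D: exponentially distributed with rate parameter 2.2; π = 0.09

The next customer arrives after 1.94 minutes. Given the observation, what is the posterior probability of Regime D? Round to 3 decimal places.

By Bayes' theorem, P(k | x) = π_k f_k(x) / Σ_j π_j f_j(x).
Evaluate each component's likelihood at the observed value:
  L_A = 0.4·e^(−0.4·1.94) = 0.4·e^(−0.7760) = 0.184097
  L_B = 0.7·e^(−0.7·1.94) = 0.7·e^(−1.3580) = 0.180022
  L_C = 1.8·e^(−1.8·1.94) = 1.8·e^(−3.4920) = 0.0547919
  L_D = 2.2·e^(−2.2·1.94) = 2.2·e^(−4.2680) = 0.0308215
Unnormalised posteriors:
  π_A·L_A = 0.33 × 0.184097 = 0.0607521
  π_B·L_B = 0.21 × 0.180022 = 0.0378047
  π_C·L_C = 0.37 × 0.0547919 = 0.020273
  π_D·L_D = 0.09 × 0.0308215 = 0.00277394
Normaliser: 0.0607521 + 0.0378047 + 0.020273 + 0.00277394 = 0.121604
P(Regime D | 1.94 minutes) ≈ 0.023

0.023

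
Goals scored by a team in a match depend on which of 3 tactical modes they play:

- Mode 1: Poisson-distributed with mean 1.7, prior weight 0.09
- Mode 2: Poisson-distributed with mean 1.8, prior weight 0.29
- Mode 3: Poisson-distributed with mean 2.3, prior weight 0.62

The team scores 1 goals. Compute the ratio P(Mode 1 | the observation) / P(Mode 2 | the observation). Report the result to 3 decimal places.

Since P(k|x) ∝ π_k f_k(x), the posterior odds are π_i f_i(x) / (π_j f_j(x)).
Poisson probabilities:
  f_1 = 0.310562
  f_2 = 0.297538
  f_3 = 0.230595
Odds = (0.09/0.29) × (0.310562/0.297538) = 0.310345 × 1.04377 ≈ 0.324

0.324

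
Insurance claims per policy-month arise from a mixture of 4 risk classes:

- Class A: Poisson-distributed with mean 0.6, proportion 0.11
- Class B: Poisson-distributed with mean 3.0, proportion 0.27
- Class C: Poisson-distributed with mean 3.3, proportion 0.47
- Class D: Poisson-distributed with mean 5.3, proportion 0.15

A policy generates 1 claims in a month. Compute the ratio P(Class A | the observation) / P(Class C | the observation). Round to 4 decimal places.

Only the two components matter; the odds are (π_i f_i(x)) / (π_j f_j(x)).
Component likelihoods at x = 1 claims:
  p_A = e^(−0.6)·0.6^1/1! = 0.329287
  p_B = e^(−3.0)·3.0^1/1! = 0.149361
  p_C = e^(−3.3)·3.3^1/1! = 0.121714
  p_D = e^(−5.3)·5.3^1/1! = 0.0264554
Odds = (0.11/0.47) × (0.329287/0.121714) = 0.234043 × 2.70541 ≈ 0.6332

0.6332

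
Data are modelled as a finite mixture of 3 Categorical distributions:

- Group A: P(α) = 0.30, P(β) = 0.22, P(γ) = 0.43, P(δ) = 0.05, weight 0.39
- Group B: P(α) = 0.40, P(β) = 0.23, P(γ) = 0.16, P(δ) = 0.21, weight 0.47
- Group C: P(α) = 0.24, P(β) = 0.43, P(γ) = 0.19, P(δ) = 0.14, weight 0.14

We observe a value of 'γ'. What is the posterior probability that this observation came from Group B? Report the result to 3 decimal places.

Apply Bayes' rule: the posterior for each component is proportional to its prior times its likelihood at x.
Categorical probabilities:
  f_A = 0.43
  f_B = 0.16
  f_C = 0.19
Unnormalised posteriors:
  P(Z=A)·f_A = 0.39 × 0.43 = 0.1677
  P(Z=B)·f_B = 0.47 × 0.16 = 0.0752
  P(Z=C)·f_C = 0.14 × 0.19 = 0.0266
Marginal: 0.1677 + 0.0752 + 0.0266 = 0.2695
So the posterior for Group B is 0.0752 / 0.2695 ≈ 0.279.

0.279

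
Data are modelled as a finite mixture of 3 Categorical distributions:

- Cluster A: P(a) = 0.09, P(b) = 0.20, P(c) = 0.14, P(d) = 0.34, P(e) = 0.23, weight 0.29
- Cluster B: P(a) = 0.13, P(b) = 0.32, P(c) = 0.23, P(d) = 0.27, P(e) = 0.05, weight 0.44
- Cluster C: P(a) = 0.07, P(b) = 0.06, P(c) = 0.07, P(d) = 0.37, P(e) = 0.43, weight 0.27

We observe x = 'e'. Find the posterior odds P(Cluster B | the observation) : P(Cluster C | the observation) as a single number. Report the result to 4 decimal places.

0.1895

The posterior odds equal the prior odds times the likelihood ratio: (π_i/π_j)·(f_i(x)/f_j(x)).
Categorical probabilities:
  L_A = 0.23
  L_B = 0.05
  L_C = 0.43
0.022 / 0.1161 ≈ 0.1895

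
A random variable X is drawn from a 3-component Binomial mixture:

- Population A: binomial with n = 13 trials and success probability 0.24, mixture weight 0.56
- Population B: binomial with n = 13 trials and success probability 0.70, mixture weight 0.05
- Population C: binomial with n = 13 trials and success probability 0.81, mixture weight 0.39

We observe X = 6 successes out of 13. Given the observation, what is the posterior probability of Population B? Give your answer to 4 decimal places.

Apply Bayes' rule: the posterior for each component is proportional to its prior times its likelihood at x.
Binomial probabilities:
  f_A = 0.0480264
  f_B = 0.0441524
  f_C = 0.00433214
Unnormalised posteriors:
  w_A·f_A = 0.56 × 0.0480264 = 0.0268948
  w_B·f_B = 0.05 × 0.0441524 = 0.00220762
  w_C·f_C = 0.39 × 0.00433214 = 0.00168954
Denominator: 0.0268948 + 0.00220762 + 0.00168954 = 0.0307919
P(Population B | x) = 0.00220762 / 0.0307919 ≈ 0.0717

0.0717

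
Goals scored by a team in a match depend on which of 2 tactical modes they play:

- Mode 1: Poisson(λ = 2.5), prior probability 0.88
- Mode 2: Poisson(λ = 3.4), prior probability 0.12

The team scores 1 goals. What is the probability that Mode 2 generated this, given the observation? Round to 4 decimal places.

P(component k | x) = P(Z=k)·f_k(x) / marginal(x), where marginal(x) = Σ_j P(Z=j)·f_j(x).
Poisson probabilities:
  L_1 = 0.205212
  L_2 = 0.113469
Prior × likelihood for each component:
  P(Z=1)·L_1 = 0.88 × 0.205212 = 0.180587
  P(Z=2)·L_2 = 0.12 × 0.113469 = 0.0136163
Marginal: 0.180587 + 0.0136163 = 0.194203
P(Mode 2 | 1 goals) ≈ 0.0701

0.0701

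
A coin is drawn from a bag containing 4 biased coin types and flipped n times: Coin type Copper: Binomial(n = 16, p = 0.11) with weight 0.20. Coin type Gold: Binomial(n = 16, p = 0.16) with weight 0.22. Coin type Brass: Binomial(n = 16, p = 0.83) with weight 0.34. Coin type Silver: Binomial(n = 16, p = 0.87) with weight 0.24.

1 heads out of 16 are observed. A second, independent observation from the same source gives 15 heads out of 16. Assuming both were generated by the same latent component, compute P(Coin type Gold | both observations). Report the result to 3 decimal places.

0.225

By Bayes' theorem, P(k | x) = P(Z=k) f_k(x) / Σ_j P(Z=j) f_j(x).
Since both observations come from the same component, the likelihood for component k is f_k(x₁)·f_k(x₂).
  p_Copper = [0.306452] × [5.9484e-14] = 1.8229e-14
  p_Gold = [0.187253] × [1.54953e-11] = 2.90154e-12
  p_Brass = [3.8013e-11] × [0.166242] = 6.31935e-12
  p_Silver = [7.12508e-13] × [0.257544] = 1.83502e-13
Prior × likelihood for each component:
  P(Z=Copper)·p_Copper = 0.20 × 1.8229e-14 = 3.6458e-15
  P(Z=Gold)·p_Gold = 0.22 × 2.90154e-12 = 6.38338e-13
  P(Z=Brass)·p_Brass = 0.34 × 6.31935e-12 = 2.14858e-12
  P(Z=Silver)·p_Silver = 0.24 × 1.83502e-13 = 4.40406e-14
Denominator: 3.6458e-15 + 6.38338e-13 + 2.14858e-12 + 4.40406e-14 = 2.8346e-12
Responsibility of Coin type Gold: 6.38338e-13 / 2.8346e-12 ≈ 0.225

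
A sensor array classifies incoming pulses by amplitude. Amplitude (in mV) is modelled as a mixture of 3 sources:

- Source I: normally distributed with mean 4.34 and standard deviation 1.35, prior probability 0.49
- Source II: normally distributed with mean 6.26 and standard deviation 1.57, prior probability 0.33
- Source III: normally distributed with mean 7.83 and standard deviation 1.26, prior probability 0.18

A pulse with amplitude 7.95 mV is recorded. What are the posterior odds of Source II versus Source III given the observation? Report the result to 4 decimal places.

0.8281

Posterior odds = (π_i f_i(x)) / (π_j f_j(x)); the normalising sum cancels.
Component likelihoods at x = 7.95 mV:
  f_I = 0.00827614
  f_II = 0.142364
  f_III = 0.315188
Odds = (0.33/0.18) × (0.142364/0.315188) = 1.83333 × 0.451679 ≈ 0.8281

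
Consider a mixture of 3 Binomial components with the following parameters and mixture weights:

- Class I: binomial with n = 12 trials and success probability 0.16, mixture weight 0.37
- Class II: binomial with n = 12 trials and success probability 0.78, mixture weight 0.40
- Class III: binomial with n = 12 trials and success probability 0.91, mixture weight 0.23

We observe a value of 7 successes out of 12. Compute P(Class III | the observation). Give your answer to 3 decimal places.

Posterior ∝ prior × likelihood, so P(k | x) ∝ w_k f_k(x); normalise over all components.
Component likelihoods at x = 7 successes out of 12:
  p_I = C(12,7)·0.16^7·0.84^5 = 792·2.68435e-06·0.418212 = 0.000889122
  p_II = C(12,7)·0.78^7·0.22^5 = 792·0.175656·0.000515363 = 0.071697
  p_III = C(12,7)·0.91^7·0.09^5 = 792·0.516761·5.9049e-06 = 0.00241673
Prior × likelihood for each component:
  w_I·p_I = 0.37 × 0.000889122 = 0.000328975
  w_II·p_II = 0.40 × 0.071697 = 0.0286788
  w_III·p_III = 0.23 × 0.00241673 = 0.000555847
Normaliser: 0.000328975 + 0.0286788 + 0.000555847 = 0.0295636
So the posterior for Class III is 0.000555847 / 0.0295636 ≈ 0.019.

0.019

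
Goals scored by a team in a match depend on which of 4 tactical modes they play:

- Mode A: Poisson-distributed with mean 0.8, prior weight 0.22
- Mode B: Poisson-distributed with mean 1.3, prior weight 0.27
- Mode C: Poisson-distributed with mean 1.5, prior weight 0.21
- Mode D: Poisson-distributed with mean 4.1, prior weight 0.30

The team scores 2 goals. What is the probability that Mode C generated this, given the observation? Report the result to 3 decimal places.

Posterior ∝ prior × likelihood, so P(k | x) ∝ π_k f_k(x); normalise over all components.
Poisson probabilities:
  p_A = e^(−0.8)·0.8^2/2! = 0.143785
  p_B = e^(−1.3)·1.3^2/2! = 0.230289
  p_C = e^(−1.5)·1.5^2/2! = 0.251021
  p_D = e^(−4.1)·4.1^2/2! = 0.139293
Unnormalised posteriors:
  π_A·p_A = 0.22 × 0.143785 = 0.0316328
  π_B·p_B = 0.27 × 0.230289 = 0.0621781
  π_C·p_C = 0.21 × 0.251021 = 0.0527145
  π_D·p_D = 0.30 × 0.139293 = 0.041788
Denominator: 0.0316328 + 0.0621781 + 0.0527145 + 0.041788 = 0.188313
Responsibility of Mode C: 0.0527145 / 0.188313 ≈ 0.280

0.280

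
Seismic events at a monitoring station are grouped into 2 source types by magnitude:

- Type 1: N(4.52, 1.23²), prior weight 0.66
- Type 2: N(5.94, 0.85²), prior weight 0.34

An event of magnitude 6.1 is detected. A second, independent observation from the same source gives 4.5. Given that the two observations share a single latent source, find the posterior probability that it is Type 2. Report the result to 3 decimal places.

0.365

P(component k | x) = w_k·f_k(x) / marginal(x), where marginal(x) = Σ_j w_j·f_j(x).
Since both observations come from the same component, the likelihood for component k is f_k(x₁)·f_k(x₂).
  f_1 = [(1/(1.23·√(2π)))·exp(−(6.1−4.52)²/(2·1.23²)) = 0.324343·exp(-0.82504) = 0.142133] × [0.3243] = 0.0460939
  f_2 = [(1/(0.85·√(2π)))·exp(−(6.1−5.94)²/(2·0.85²)) = 0.469344·exp(-0.01772) = 0.461102] × [0.111756] = 0.0515309
Multiply by the mixture weights:
  w_1·f_1 = 0.66 × 0.0460939 = 0.0304219
  w_2·f_2 = 0.34 × 0.0515309 = 0.0175205
Sum: 0.0304219 + 0.0175205 = 0.0479425
P(Type 2 | x) = 0.0175205 / 0.0479425 ≈ 0.365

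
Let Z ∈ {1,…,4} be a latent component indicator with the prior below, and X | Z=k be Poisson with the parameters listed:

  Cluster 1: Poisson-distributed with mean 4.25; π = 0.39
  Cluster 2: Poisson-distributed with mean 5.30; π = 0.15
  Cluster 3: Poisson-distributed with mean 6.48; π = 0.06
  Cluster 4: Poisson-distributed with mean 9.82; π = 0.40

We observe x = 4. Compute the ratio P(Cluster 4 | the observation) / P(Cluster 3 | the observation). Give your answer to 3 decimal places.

Posterior odds = (P(Z=i) f_i(x)) / (P(Z=j) f_j(x)); the normalising sum cancels.
Poisson probabilities:
  L_1 = e^(−4.25)·4.25^4/4! = 0.193907
  L_2 = e^(−5.30)·5.30^4/4! = 0.164109
  L_3 = e^(−6.48)·6.48^4/4! = 0.112684
  L_4 = e^(−9.82)·9.82^4/4! = 0.0210602
0.00842409 / 0.00676101 ≈ 1.246

1.246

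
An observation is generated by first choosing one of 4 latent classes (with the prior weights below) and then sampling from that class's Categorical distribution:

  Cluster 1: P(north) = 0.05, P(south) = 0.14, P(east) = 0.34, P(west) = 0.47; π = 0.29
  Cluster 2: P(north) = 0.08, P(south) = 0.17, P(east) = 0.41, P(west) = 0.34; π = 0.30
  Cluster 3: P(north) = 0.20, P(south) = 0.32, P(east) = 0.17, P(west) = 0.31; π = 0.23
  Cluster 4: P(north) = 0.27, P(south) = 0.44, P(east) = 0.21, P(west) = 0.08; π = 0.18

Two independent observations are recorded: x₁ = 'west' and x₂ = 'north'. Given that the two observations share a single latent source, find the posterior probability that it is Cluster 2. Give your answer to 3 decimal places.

By Bayes' theorem, P(k | x) = π_k f_k(x) / Σ_j π_j f_j(x).
Since both observations come from the same component, the likelihood for component k is f_k(x₁)·f_k(x₂).
  p_1 = [0.47] × [0.05] = 0.0235
  p_2 = [0.34] × [0.08] = 0.0272
  p_3 = [0.31] × [0.2] = 0.062
  p_4 = [0.08] × [0.27] = 0.0216
Prior × likelihood for each component:
  π_1·p_1 = 0.29 × 0.0235 = 0.006815
  π_2·p_2 = 0.30 × 0.0272 = 0.00816
  π_3·p_3 = 0.23 × 0.062 = 0.01426
  π_4·p_4 = 0.18 × 0.0216 = 0.003888
Normaliser: 0.006815 + 0.00816 + 0.01426 + 0.003888 = 0.033123
Responsibility of Cluster 2: 0.00816 / 0.033123 ≈ 0.246

0.246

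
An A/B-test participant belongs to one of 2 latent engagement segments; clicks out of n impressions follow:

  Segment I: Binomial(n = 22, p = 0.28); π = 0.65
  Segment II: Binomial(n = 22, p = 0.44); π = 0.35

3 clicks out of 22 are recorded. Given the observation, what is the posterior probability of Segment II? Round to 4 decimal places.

Posterior ∝ prior × likelihood, so P(k | x) ∝ w_k f_k(x); normalise over all components.
Binomial probabilities:
  L_I = 0.0658131
  L_II = 0.00215502
Prior × likelihood for each component:
  w_I·L_I = 0.65 × 0.0658131 = 0.0427785
  w_II·L_II = 0.35 × 0.00215502 = 0.000754257
Marginal: 0.0427785 + 0.000754257 = 0.0435328
P(Segment II | data) ≈ 0.0173

0.0173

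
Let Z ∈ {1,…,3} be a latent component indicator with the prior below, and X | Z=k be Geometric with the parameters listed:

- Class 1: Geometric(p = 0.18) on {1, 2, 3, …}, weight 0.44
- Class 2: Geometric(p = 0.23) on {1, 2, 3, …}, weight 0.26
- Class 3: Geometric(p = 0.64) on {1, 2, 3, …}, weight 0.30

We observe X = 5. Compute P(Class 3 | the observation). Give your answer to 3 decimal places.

Apply Bayes' rule: the posterior for each component is proportional to its prior times its likelihood at x.
Component likelihoods at x = 5:
  p_1 = 0.18·(1−0.18)^4 = 0.18·0.452122 = 0.0813819
  p_2 = 0.23·(1−0.23)^4 = 0.23·0.35153 = 0.080852
  p_3 = 0.64·(1−0.64)^4 = 0.64·0.0167962 = 0.0107495
Multiply by the mixture weights:
  π_1·p_1 = 0.44 × 0.0813819 = 0.035808
  π_2·p_2 = 0.26 × 0.080852 = 0.0210215
  π_3·p_3 = 0.30 × 0.0107495 = 0.00322486
Evidence: 0.035808 + 0.0210215 + 0.00322486 = 0.0600544
P(Class 3 | 5) ≈ 0.054

0.054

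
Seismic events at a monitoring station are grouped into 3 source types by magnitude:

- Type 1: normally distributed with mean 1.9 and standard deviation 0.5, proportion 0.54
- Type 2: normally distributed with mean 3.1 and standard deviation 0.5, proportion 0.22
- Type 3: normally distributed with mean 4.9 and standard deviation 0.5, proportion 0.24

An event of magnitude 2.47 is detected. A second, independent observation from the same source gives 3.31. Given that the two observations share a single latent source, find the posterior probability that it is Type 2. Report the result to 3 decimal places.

0.945

Apply Bayes' rule: the posterior for each component is proportional to its prior times its likelihood at x.
Since both observations come from the same component, the likelihood for component k is f_k(x₁)·f_k(x₂).
  p_1 = [(1/(0.5·√(2π)))·exp(−(2.47−1.9)²/(2·0.5²)) = 0.797885·exp(-0.64980) = 0.416616] × [0.0149657] = 0.00623496
  p_2 = [(1/(0.5·√(2π)))·exp(−(2.47−3.1)²/(2·0.5²)) = 0.797885·exp(-0.79380) = 0.360742] × [0.730525] = 0.263531
  p_3 = [(1/(0.5·√(2π)))·exp(−(2.47−4.9)²/(2·0.5²)) = 0.797885·exp(-11.80980) = 5.92938e-06] × [0.0050823] = 3.01349e-08
Multiply by the mixture weights:
  π_1·p_1 = 0.54 × 0.00623496 = 0.00336688
  π_2·p_2 = 0.22 × 0.263531 = 0.0579769
  π_3·p_3 = 0.24 × 3.01349e-08 = 7.23237e-09
Sum: 0.00336688 + 0.0579769 + 7.23237e-09 = 0.0613438
Responsibility of Type 2: 0.0579769 / 0.0613438 ≈ 0.945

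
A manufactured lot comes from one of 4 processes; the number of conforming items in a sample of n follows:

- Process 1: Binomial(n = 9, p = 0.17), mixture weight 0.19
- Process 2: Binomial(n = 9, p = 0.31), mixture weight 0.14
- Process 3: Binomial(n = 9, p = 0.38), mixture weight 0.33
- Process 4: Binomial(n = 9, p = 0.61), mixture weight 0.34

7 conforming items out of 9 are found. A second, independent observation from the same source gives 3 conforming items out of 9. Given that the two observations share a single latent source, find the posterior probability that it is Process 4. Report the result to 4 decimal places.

0.7171

P(component k | x) = π_k·f_k(x) / marginal(x), where marginal(x) = Σ_j π_j·f_j(x).
Since both observations come from the same component, the likelihood for component k is f_k(x₁)·f_k(x₂).
  f_1 = [0.000101766] × [0.134926] = 1.37308e-05
  f_2 = [0.00471555] × [0.270059] = 0.00127348
  f_3 = [0.0158333] × [0.261806] = 0.00414526
  f_4 = [0.172084] × [0.0670898] = 0.0115451
Unnormalised posteriors:
  π_1·f_1 = 0.19 × 1.37308e-05 = 2.60885e-06
  π_2·f_2 = 0.14 × 0.00127348 = 0.000178287
  π_3·f_3 = 0.33 × 0.00414526 = 0.00136793
  π_4·f_4 = 0.34 × 0.0115451 = 0.00392533
Sum: 2.60885e-06 + 0.000178287 + 0.00136793 + 0.00392533 = 0.00547416
So the posterior for Process 4 is 0.00392533 / 0.00547416 ≈ 0.7171.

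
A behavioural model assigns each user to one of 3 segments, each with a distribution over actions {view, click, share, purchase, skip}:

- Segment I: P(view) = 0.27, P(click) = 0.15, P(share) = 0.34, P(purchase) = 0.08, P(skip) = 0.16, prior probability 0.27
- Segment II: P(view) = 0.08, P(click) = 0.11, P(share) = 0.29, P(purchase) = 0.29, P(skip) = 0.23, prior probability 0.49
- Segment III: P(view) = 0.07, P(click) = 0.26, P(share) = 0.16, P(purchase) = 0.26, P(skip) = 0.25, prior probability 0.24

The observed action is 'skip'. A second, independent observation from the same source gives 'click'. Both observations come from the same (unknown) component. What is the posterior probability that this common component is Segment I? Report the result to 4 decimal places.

0.1880

By Bayes' theorem, P(k | x) = P(Z=k) f_k(x) / Σ_j P(Z=j) f_j(x).
Since both observations come from the same component, the likelihood for component k is f_k(x₁)·f_k(x₂).
  L_I = [P(skip | comp) = 0.16] × [0.15] = 0.024
  L_II = [P(skip | comp) = 0.23] × [0.11] = 0.0253
  L_III = [P(skip | comp) = 0.25] × [0.26] = 0.065
Weight by the priors:
  P(Z=I)·L_I = 0.27 × 0.024 = 0.00648
  P(Z=II)·L_II = 0.49 × 0.0253 = 0.012397
  P(Z=III)·L_III = 0.24 × 0.065 = 0.0156
Evidence: 0.00648 + 0.012397 + 0.0156 = 0.034477
Responsibility of Segment I: 0.00648 / 0.034477 ≈ 0.1880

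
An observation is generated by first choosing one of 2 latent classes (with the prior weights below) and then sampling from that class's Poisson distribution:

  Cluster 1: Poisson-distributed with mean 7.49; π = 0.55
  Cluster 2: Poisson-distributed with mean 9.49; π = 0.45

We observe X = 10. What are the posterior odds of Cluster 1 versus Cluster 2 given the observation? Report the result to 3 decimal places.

Posterior odds = (w_i f_i(x)) / (w_j f_j(x)); the normalising sum cancels.
Component likelihoods at x = 10:
  L_1 = e^(−7.49)·7.49^10/10! = 0.085544
  L_2 = e^(−9.49)·9.49^10/10! = 0.123437
0.0470492 / 0.0555465 ≈ 0.847

0.847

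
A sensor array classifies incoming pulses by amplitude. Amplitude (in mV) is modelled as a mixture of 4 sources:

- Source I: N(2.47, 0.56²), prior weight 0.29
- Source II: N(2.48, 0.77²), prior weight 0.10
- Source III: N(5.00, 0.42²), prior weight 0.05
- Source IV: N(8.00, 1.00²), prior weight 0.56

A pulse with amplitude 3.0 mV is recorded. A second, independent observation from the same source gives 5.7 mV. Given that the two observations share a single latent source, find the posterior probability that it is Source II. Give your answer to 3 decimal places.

By Bayes' theorem, P(k | x) = π_k f_k(x) / Σ_j π_j f_j(x).
Since both observations come from the same component, the likelihood for component k is f_k(x₁)·f_k(x₂).
  p_I = [(1/(0.56·√(2π)))·exp(−(3.0−2.47)²/(2·0.56²)) = 0.712397·exp(-0.44786) = 0.455216] × [4.25235e-08] = 1.93574e-08
  p_II = [(1/(0.77·√(2π)))·exp(−(3.0−2.48)²/(2·0.77²)) = 0.518107·exp(-0.22803) = 0.412464] × [8.26104e-05] = 3.40738e-05
  p_III = [(1/(0.42·√(2π)))·exp(−(3.0−5.00)²/(2·0.42²)) = 0.949863·exp(-11.33787) = 1.13158e-05] × [0.23685] = 2.68016e-06
  p_IV = [(1/(1.00·√(2π)))·exp(−(3.0−8.00)²/(2·1.00²)) = 0.398942·exp(-12.50000) = 1.48672e-06] × [0.028327] = 4.21144e-08
Unnormalised posteriors:
  π_I·p_I = 0.29 × 1.93574e-08 = 5.61364e-09
  π_II·p_II = 0.10 × 3.40738e-05 = 3.40738e-06
  π_III·p_III = 0.05 × 2.68016e-06 = 1.34008e-07
  π_IV·p_IV = 0.56 × 4.21144e-08 = 2.3584e-08
Evidence: 5.61364e-09 + 3.40738e-06 + 1.34008e-07 + 2.3584e-08 = 3.57059e-06
P(Source II | data) = 3.40738e-06 / 3.57059e-06 ≈ 0.954

0.954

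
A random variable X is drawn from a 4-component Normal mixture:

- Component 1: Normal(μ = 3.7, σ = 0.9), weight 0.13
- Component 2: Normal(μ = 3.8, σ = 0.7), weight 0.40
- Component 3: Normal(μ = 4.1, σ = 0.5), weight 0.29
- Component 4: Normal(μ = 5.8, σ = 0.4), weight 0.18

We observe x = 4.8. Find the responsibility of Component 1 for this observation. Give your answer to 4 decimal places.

0.1337

Apply Bayes' rule: the posterior for each component is proportional to its prior times its likelihood at x.
Component likelihoods at x = 4.8:
  f_1 = 0.210033
  f_2 = 0.205426
  f_3 = 0.299455
  f_4 = 0.0438208
Prior × likelihood for each component:
  π_1·f_1 = 0.13 × 0.210033 = 0.0273043
  π_2·f_2 = 0.40 × 0.205426 = 0.0821702
  π_3·f_3 = 0.29 × 0.299455 = 0.0868419
  π_4·f_4 = 0.18 × 0.0438208 = 0.00788774
Sum: 0.0273043 + 0.0821702 + 0.0868419 + 0.00788774 = 0.204204
So the posterior for Component 1 is 0.0273043 / 0.204204 ≈ 0.1337.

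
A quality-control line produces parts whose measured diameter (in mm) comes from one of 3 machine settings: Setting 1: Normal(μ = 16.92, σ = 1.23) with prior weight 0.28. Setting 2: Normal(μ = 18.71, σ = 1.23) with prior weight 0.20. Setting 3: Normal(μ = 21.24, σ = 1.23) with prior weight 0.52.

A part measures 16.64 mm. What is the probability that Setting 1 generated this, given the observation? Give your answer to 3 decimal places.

0.848

Posterior ∝ prior × likelihood, so P(k | x) ∝ π_k f_k(x); normalise over all components.
Component likelihoods at x = 16.64 mm:
  p_1 = (1/(1.23·√(2π)))·exp(−(16.64−16.92)²/(2·1.23²)) = 0.324343·exp(-0.02591) = 0.316047
  p_2 = (1/(1.23·√(2π)))·exp(−(16.64−18.71)²/(2·1.23²)) = 0.324343·exp(-1.41612) = 0.078703
  p_3 = (1/(1.23·√(2π)))·exp(−(16.64−21.24)²/(2·1.23²)) = 0.324343·exp(-6.99319) = 0.000297783
Prior × likelihood for each component:
  π_1·p_1 = 0.28 × 0.316047 = 0.0884933
  π_2·p_2 = 0.20 × 0.078703 = 0.0157406
  π_3·p_3 = 0.52 × 0.000297783 = 0.000154847
Normaliser: 0.0884933 + 0.0157406 + 0.000154847 = 0.104389
P(Setting 1 | x) = 0.0884933 / 0.104389 ≈ 0.848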